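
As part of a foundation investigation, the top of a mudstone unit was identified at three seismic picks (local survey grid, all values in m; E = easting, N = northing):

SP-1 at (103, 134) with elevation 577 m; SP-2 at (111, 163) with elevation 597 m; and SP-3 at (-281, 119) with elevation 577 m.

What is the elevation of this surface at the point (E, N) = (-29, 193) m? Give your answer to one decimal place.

621.7 m

Two edge vectors: SP-1→SP-2 = (8, 29, 20), SP-1→SP-3 = (-384, -15, 0).
Normal n = (SP-1→SP-2) × (SP-1→SP-3) = (300, -7680, 11016).
So ∂z/∂E = −n_x/n_z = −0.02723 and ∂z/∂N = −n_y/n_z = 0.69717.
Intercept c from SP-1: 577 + 2.81 − 93.42 = 486.38.
At (-29, 193): z = 0.8 + 134.6 + 486.38 = 621.7 m.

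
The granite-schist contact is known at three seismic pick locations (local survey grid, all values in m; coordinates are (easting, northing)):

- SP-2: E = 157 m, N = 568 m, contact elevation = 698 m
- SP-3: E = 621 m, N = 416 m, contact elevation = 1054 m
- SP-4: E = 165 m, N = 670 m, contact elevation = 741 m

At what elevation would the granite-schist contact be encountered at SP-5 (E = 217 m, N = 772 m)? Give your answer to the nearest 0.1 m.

822.8 m

Two edge vectors: SP-2→SP-3 = (464, -152, 356), SP-2→SP-4 = (8, 102, 43).
Normal n = (SP-2→SP-3) × (SP-2→SP-4) = (-42848, -17104, 48544).
So ∂z/∂E = −n_x/n_z = 0.88266 and ∂z/∂N = −n_y/n_z = 0.35234.
Intercept c from SP-2: 698 − 138.58 − 200.13 = 359.29.
At (217, 772): z = 191.5 + 272.0 + 359.29 = 822.8 m.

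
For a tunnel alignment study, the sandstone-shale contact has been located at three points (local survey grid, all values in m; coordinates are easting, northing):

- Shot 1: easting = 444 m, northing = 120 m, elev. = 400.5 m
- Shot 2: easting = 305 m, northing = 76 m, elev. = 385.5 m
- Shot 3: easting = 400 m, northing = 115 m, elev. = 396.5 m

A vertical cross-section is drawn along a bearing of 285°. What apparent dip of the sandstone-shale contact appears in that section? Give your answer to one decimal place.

Let the plane be z = a·easting + b·northing + c.
Shot 2−Shot 1: −139a − 44b = −15;  Shot 3−Shot 1: −44a − 5b = −4.
Solving gives a = 0.08139, b = 0.08380.
Unit vector along 285° is (sin 285°, cos 285°) = (-0.9659, 0.2588).
Slope in that direction = a·(-0.9659) + b·(0.2588) = −0.05692.
Apparent dip = arctan|0.05692| = 3.3° (true dip is 6.7°, so apparent ≤ true as expected).

3.3°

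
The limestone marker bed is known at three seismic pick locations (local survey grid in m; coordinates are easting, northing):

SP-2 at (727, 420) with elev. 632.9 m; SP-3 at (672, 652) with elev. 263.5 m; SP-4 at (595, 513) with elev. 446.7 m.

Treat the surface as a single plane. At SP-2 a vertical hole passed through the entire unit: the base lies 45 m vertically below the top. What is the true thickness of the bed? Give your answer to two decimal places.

24.40 m

Two edge vectors: SP-2→SP-3 = (-55, 232, -369.4), SP-2→SP-4 = (-132, 93, -186.2).
Normal n = (SP-2→SP-3) × (SP-2→SP-4) = (-8844.2, 38519.8, 25509).
So ∂z/∂easting = −n_x/n_z = 0.34671 and ∂z/∂northing = −n_y/n_z = −1.51005.
|∇z| = √(a²+b²) = 1.54934, so dip δ = arctan(1.54934) = 57.16°.
True thickness = vertical thickness × cos δ = 45 × cos 57.16° = 24.40 m.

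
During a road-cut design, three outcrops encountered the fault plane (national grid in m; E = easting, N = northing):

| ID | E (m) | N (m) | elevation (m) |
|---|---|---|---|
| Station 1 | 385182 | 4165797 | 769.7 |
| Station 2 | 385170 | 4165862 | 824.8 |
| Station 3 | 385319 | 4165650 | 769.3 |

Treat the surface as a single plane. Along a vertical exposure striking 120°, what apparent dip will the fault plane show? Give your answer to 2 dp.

24.27°

Let the plane be z = a·E + b·N + c.
Station 2−Station 1: −12a + 65b = 55.1;  Station 3−Station 1: 137a − 147b = −0.4.
Solving gives a = 1.13061, b = 1.05642.
Unit vector along 120° is (sin 120°, cos 120°) = (0.8660, -0.5000).
Slope in that direction = a·(0.8660) + b·(-0.5000) = 0.45093.
Apparent dip = arctan|0.45093| = 24.27° (true dip is 57.1°, so apparent ≤ true as expected).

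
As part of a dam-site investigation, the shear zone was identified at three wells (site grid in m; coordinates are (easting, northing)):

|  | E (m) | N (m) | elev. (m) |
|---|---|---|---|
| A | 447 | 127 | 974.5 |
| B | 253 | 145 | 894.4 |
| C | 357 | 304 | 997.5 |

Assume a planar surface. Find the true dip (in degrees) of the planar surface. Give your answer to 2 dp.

Two edge vectors: A→B = (-194, 18, -80.1), A→C = (-90, 177, 23).
Normal n = (A→B) × (A→C) = (14591.7, 11671, -32718).
So ∂z/∂E = −n_x/n_z = 0.44598 and ∂z/∂N = −n_y/n_z = 0.35671.
Gradient magnitude |∇z| = √(a² + b²) = √(0.19890 + 0.12725) = 0.57109.
True dip = arctan(0.57109) = 29.73°, dipping toward SW (azimuth ≈ 231°).

29.73°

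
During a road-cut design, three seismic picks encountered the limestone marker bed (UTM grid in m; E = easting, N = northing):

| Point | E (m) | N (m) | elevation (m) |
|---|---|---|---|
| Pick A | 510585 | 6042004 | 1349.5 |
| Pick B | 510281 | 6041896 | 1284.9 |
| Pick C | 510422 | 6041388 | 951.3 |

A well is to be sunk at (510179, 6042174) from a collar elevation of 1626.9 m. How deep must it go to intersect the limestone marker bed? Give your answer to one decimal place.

159.0 m

Two edge vectors: Pick A→Pick B = (-304, -108, -64.6), Pick A→Pick C = (-163, -616, -398.2).
Normal n = (Pick A→Pick B) × (Pick A→Pick C) = (3212, -110523, 169660).
So ∂z/∂E = −n_x/n_z = −0.018931982 and ∂z/∂N = −n_y/n_z = 0.651438170.
Intercept c from Pick A: 1349.5 + 9666.39 − 3935992.03 = −3924976.15.
At (510179, 6042174): z_contact = −9658.70 + 3936102.78 − 3924976.15 = 1467.93 m.
Depth below ground = 1626.9 − 1467.93 = 159.0 m.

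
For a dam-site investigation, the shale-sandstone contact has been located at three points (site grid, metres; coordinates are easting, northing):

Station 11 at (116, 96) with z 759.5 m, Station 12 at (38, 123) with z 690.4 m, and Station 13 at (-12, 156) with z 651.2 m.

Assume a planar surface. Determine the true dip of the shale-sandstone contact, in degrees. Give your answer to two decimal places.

46.39°

Let the plane be z = a·easting + b·northing + c.
Station 12−Station 11: −78a + 27b = −69.1;  Station 13−Station 11: −128a + 60b = −108.3.
Solving gives a = 0.99828, b = 0.32467.
Gradient magnitude |∇z| = √(a² + b²) = √(0.99657 + 0.10541) = 1.04975.
True dip = arctan(1.04975) = 46.39°, dipping toward WSW (azimuth ≈ 252°).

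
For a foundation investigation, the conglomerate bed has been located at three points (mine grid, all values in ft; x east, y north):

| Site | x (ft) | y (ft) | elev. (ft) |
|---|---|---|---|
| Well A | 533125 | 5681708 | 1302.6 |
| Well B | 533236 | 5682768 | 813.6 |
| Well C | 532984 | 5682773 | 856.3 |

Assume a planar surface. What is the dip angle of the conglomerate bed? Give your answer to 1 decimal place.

Let the plane be z = a·x + b·y + c.
Well B−Well A: 111a + 1060b = −489;  Well C−Well A: −141a + 1065b = −446.3.
Solving gives a = −0.17823, b = −0.44266.
Gradient magnitude |∇z| = √(a² + b²) = √(0.03176 + 0.19595) = 0.47719.
True dip = arctan(0.47719) = 25.5°, dipping toward NNE (azimuth ≈ 022°).

25.5°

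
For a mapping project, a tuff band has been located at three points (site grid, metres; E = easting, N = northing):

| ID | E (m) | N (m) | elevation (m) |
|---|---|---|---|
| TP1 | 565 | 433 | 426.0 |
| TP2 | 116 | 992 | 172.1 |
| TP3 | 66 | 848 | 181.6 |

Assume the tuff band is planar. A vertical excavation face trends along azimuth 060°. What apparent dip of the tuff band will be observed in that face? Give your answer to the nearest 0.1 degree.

11.3°

Let the plane be z = a·E + b·N + c.
TP2−TP1: −449a + 559b = −253.9;  TP3−TP1: −499a + 415b = −244.4.
Solving gives a = 0.33746, b = −0.18315.
Unit vector along 060° is (sin 60°, cos 60°) = (0.8660, 0.5000).
Slope in that direction = a·(0.8660) + b·(0.5000) = 0.20068.
Apparent dip = arctan|0.20068| = 11.3° (true dip is 21.0°, so apparent ≤ true as expected).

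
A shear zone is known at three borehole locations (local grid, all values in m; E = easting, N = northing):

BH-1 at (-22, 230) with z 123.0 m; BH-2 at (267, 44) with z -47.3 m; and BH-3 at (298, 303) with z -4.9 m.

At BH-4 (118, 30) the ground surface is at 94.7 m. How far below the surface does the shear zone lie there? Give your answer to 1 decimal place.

Two edge vectors: BH-1→BH-2 = (289, -186, -170.3), BH-1→BH-3 = (320, 73, -127.9).
Normal n = (BH-1→BH-2) × (BH-1→BH-3) = (36221.3, -17532.9, 80617).
So ∂z/∂E = −n_x/n_z = −0.44930 and ∂z/∂N = −n_y/n_z = 0.21748.
Intercept c from BH-1: 123 − 9.88 − 50.02 = 63.09.
At (118, 30): z_contact = −53.02 + 6.52 + 63.09 = 16.60 m.
Depth below ground = 94.7 − 16.60 = 78.1 m.

78.1 m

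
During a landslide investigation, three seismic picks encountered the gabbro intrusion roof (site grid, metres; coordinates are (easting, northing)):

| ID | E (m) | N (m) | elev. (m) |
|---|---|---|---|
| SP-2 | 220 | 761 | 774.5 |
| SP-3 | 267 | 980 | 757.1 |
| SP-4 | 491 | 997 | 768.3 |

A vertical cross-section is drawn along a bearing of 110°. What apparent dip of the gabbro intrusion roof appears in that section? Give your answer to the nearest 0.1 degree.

4.9°

Let the plane be z = a·E + b·N + c.
SP-3−SP-2: 47a + 219b = −17.4;  SP-4−SP-2: 271a + 236b = −6.2.
Solving gives a = 0.05696, b = −0.09168.
Unit vector along 110° is (sin 110°, cos 110°) = (0.9397, -0.3420).
Slope in that direction = a·(0.9397) + b·(-0.3420) = 0.08488.
Apparent dip = arctan|0.08488| = 4.9° (true dip is 6.2°, so apparent ≤ true as expected).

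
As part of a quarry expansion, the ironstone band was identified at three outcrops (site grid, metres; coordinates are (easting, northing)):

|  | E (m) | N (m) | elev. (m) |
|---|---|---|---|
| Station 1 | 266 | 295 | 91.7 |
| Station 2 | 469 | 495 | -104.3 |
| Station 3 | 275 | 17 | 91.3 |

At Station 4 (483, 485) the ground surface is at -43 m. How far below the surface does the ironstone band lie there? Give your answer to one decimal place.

Two edge vectors: Station 1→Station 2 = (203, 200, -196), Station 1→Station 3 = (9, -278, -0.4).
Normal n = (Station 1→Station 2) × (Station 1→Station 3) = (-54568, -1682.8, -58234).
So ∂z/∂E = −n_x/n_z = −0.93705 and ∂z/∂N = −n_y/n_z = −0.02890.
Intercept c from Station 1: 91.7 + 249.25 + 8.52 = 349.48.
At (483, 485): z_contact = −452.59 − 14.02 + 349.48 = -117.13 m.
Depth below ground = -43 − (-117.13) = 74.1 m.

74.1 m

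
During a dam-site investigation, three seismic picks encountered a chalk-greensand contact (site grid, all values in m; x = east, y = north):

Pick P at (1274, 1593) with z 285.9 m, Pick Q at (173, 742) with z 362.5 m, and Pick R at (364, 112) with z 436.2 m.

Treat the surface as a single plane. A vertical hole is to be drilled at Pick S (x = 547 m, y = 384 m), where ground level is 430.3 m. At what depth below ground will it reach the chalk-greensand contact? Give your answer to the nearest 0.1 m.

Two edge vectors: Pick P→Pick Q = (-1101, -851, 76.6), Pick P→Pick R = (-910, -1481, 150.3).
Normal n = (Pick P→Pick Q) × (Pick P→Pick R) = (-14460.7, 95774.3, 856171).
So ∂z/∂x = −n_x/n_z = 0.016890 and ∂z/∂y = −n_y/n_z = −0.111864.
Intercept c from Pick P: 285.9 − 21.52 + 178.20 = 442.58.
At (547, 384): z_contact = 9.24 − 42.96 + 442.58 = 408.86 m.
Depth below ground = 430.3 − 408.86 = 21.4 m.

21.4 m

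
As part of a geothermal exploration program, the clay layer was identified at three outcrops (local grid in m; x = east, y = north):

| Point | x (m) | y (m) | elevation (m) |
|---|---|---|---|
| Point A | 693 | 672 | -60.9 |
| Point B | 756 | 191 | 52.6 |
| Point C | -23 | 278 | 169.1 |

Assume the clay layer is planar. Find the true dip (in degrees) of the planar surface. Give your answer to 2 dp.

Let the plane be z = a·x + b·y + c.
Point B−Point A: 63a − 481b = 113.5;  Point C−Point A: −716a − 394b = 230.
Solving gives a = −0.17852, b = −0.25935.
Gradient magnitude |∇z| = √(a² + b²) = √(0.03187 + 0.06726) = 0.31485.
True dip = arctan(0.31485) = 17.48°, dipping toward NE (azimuth ≈ 035°).

17.48°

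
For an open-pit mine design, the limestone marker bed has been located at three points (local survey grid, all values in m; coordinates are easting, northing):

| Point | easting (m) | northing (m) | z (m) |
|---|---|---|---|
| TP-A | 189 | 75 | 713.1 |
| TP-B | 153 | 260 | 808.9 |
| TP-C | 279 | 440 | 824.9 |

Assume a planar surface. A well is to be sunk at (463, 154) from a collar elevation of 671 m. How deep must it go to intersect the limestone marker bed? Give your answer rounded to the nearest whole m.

Two edge vectors: TP-A→TP-B = (-36, 185, 95.8), TP-A→TP-C = (90, 365, 111.8).
Normal n = (TP-A→TP-B) × (TP-A→TP-C) = (-14284, 12646.8, -29790).
So ∂z/∂easting = −n_x/n_z = −0.47949 and ∂z/∂northing = −n_y/n_z = 0.42453.
Intercept c from TP-A: 713.1 + 90.62 − 31.84 = 771.88.
At (463, 154): z_contact = −222.0 + 65.4 + 771.88 = 615.3 m.
Depth below ground = 671 − 615.3 = 56 m.

56 m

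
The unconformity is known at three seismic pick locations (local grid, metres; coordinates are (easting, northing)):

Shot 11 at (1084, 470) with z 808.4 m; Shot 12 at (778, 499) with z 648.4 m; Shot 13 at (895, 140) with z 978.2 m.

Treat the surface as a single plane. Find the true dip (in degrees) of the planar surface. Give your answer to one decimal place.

Let the plane be z = a·E + b·N + c.
Shot 12−Shot 11: −306a + 29b = −160;  Shot 13−Shot 11: −189a − 330b = 169.8.
Solving gives a = 0.44970, b = −0.77210.
Gradient magnitude |∇z| = √(a² + b²) = √(0.20223 + 0.59614) = 0.89352.
True dip = arctan(0.89352) = 41.8°, dipping toward NNW (azimuth ≈ 330°).

41.8°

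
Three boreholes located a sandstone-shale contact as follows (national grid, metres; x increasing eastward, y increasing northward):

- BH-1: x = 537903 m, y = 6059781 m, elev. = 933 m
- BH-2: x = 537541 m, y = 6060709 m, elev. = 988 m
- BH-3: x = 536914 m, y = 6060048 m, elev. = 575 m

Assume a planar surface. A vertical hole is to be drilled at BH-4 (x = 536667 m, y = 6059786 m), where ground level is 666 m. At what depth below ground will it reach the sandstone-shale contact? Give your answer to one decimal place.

Let the plane be z = a·x + b·y + c.
BH-2−BH-1: −362a + 928b = 55;  BH-3−BH-1: −989a + 267b = −358.
Solving gives a = 0.422473445, b = 0.224068305.
Then c = 933 − a·537903 − b·6059781 = −1584121.59.
At (536667, 6059786): z_contact = 226727.56 + 1357805.98 − 1584121.59 = 411.94 m.
Depth below ground = 666 − 411.94 = 254.1 m.

254.1 m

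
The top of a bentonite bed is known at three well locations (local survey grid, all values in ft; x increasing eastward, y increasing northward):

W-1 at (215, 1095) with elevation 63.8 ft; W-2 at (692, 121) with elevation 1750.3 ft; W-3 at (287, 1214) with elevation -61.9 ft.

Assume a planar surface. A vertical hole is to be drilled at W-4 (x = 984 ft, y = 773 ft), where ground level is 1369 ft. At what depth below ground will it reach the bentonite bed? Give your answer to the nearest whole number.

371 ft

Two edge vectors: W-1→W-2 = (477, -974, 1686.5), W-1→W-3 = (72, 119, -125.7).
Normal n = (W-1→W-2) × (W-1→W-3) = (-78261.7, 181386.9, 126891).
So ∂z/∂x = −n_x/n_z = 0.61676 and ∂z/∂y = −n_y/n_z = −1.42947.
Intercept c from W-1: 63.8 − 132.60 + 1565.27 = 1496.47.
At (984, 773): z_contact = 606.9 − 1105.0 + 1496.47 = 998.4 ft.
Depth below ground = 1369 − 998.4 = 371 ft.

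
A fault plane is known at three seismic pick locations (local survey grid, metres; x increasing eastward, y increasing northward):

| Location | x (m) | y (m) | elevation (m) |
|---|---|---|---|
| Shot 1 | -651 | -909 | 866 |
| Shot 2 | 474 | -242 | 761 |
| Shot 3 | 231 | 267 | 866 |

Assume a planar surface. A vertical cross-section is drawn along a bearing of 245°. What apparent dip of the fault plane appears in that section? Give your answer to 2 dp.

Let the plane be z = a·x + b·y + c.
Shot 2−Shot 1: 1125a + 667b = −105;  Shot 3−Shot 1: 882a + 1176b = 0.
Solving gives a = −0.16807, b = 0.12605.
Unit vector along 245° is (sin 245°, cos 245°) = (-0.9063, -0.4226).
Slope in that direction = a·(-0.9063) + b·(-0.4226) = 0.09905.
Apparent dip = arctan|0.09905| = 5.66° (true dip is 11.9°, so apparent ≤ true as expected).

5.66°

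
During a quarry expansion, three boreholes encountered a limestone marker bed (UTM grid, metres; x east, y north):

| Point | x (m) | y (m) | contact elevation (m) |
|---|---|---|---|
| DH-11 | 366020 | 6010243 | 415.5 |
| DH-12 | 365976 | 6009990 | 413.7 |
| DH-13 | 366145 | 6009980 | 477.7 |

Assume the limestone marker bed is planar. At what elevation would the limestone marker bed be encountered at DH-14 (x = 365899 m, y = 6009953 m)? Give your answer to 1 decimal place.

Let the plane be z = a·x + b·y + c.
DH-12−DH-11: −44a − 253b = −1.8;  DH-13−DH-11: 125a − 263b = 62.2.
Solving gives a = 0.375257541, b = −0.058147557.
Then c = 415.5 − a·366020 − b·6010243 = 212544.68.
At (365899, 6009953): z = 137306.4 − 349464.1 + 212544.68 = 387.0 m.

387.0 m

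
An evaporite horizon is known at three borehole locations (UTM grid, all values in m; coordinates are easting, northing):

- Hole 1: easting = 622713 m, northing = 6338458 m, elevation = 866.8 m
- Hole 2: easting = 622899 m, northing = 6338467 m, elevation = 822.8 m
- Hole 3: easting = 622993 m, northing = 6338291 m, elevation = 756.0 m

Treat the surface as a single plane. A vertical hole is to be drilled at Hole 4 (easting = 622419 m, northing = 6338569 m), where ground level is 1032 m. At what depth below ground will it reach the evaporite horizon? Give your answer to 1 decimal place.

Let the plane be z = a·easting + b·northing + c.
Hole 2−Hole 1: 186a + 9b = −44;  Hole 3−Hole 1: 280a − 167b = −110.8.
Solving gives a = −0.248502174, b = 0.246822703.
Then c = 866.8 − a·622713 − b·6338458 = −1408863.00.
At (622419, 6338569): z_contact = −154672.47 + 1564502.73 − 1408863.00 = 967.26 m.
Depth below ground = 1032 − 967.26 = 64.7 m.

64.7 m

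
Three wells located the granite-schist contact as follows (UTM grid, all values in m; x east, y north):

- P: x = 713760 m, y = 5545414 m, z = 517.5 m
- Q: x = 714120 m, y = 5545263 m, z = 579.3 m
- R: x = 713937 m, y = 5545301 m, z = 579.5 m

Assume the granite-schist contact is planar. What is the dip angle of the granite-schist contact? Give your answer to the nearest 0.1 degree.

Let the plane be z = a·x + b·y + c.
Q−P: 360a − 151b = 61.8;  R−P: 177a − 113b = 62.
Solving gives a = −0.17047, b = −0.81570.
Gradient magnitude |∇z| = √(a² + b²) = √(0.02906 + 0.66536) = 0.83332.
True dip = arctan(0.83332) = 39.8°, dipping toward NNE (azimuth ≈ 012°).

39.8°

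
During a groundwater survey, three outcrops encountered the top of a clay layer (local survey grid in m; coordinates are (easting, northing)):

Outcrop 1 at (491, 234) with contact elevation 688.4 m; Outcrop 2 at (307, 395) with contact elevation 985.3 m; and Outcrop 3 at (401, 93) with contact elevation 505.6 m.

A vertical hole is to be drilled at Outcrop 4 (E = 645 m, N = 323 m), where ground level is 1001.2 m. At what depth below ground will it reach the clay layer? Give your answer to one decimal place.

227.3 m

Let the plane be z = a·E + b·N + c.
Outcrop 2−Outcrop 1: −184a + 161b = 296.9;  Outcrop 3−Outcrop 1: −90a − 141b = −182.8.
Solving gives a = −0.30747, b = 1.49271.
Then c = 688.4 − a·491 − b·234 = 490.07.
At (645, 323): z_contact = −198.32 + 482.15 + 490.07 = 773.90 m.
Depth below ground = 1001.2 − 773.90 = 227.3 m.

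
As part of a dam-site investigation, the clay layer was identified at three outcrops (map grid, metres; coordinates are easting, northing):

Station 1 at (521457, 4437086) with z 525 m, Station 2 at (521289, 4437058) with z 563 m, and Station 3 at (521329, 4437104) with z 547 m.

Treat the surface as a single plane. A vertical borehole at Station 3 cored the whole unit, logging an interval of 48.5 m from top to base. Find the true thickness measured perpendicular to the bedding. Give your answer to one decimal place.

46.9 m

Let the plane be z = a·easting + b·northing + c.
Station 2−Station 1: −168a − 28b = 38;  Station 3−Station 1: −128a + 18b = 22.
Solving gives a = −0.19673, b = −0.17676.
|∇z| = √(a²+b²) = 0.26447, so dip δ = arctan(0.26447) = 14.81°.
True thickness = vertical thickness × cos δ = 48.5 × cos 14.81° = 46.9 m.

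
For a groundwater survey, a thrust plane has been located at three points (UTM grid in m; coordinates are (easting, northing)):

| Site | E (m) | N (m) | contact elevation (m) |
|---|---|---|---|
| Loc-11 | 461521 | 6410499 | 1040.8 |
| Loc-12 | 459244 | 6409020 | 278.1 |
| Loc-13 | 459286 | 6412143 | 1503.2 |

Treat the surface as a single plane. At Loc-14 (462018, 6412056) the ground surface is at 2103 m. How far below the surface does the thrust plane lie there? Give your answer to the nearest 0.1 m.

Let the plane be z = a·E + b·N + c.
Loc-12−Loc-11: −2277a − 1479b = −762.7;  Loc-13−Loc-11: −2235a + 1644b = 462.4.
Solving gives a = 0.080861541, b = 0.391195586.
Then c = 1040.8 − a·461521 − b·6410499 = −2544037.41.
At (462018, 6412056): z_contact = 37359.49 + 2508368.00 − 2544037.41 = 1690.08 m.
Depth below ground = 2103 − 1690.08 = 412.9 m.

412.9 m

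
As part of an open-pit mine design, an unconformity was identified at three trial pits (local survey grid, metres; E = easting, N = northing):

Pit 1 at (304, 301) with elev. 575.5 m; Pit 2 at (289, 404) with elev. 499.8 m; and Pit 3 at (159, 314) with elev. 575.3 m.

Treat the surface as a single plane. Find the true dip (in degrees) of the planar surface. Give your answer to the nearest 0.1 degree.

36.8°

Two edge vectors: Pit 1→Pit 2 = (-15, 103, -75.7), Pit 1→Pit 3 = (-145, 13, -0.2).
Normal n = (Pit 1→Pit 2) × (Pit 1→Pit 3) = (963.5, 10973.5, 14740).
So ∂z/∂E = −n_x/n_z = −0.06537 and ∂z/∂N = −n_y/n_z = −0.74447.
Gradient magnitude |∇z| = √(a² + b²) = √(0.00427 + 0.55424) = 0.74733.
True dip = arctan(0.74733) = 36.8°, dipping toward N (azimuth ≈ 005°).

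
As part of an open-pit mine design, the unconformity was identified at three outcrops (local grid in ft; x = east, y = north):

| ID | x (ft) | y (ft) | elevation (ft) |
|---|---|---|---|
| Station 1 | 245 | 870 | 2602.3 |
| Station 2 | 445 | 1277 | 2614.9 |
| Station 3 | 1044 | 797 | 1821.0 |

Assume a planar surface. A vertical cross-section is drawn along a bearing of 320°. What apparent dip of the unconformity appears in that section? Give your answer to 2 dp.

Two edge vectors: Station 1→Station 2 = (200, 407, 12.6), Station 1→Station 3 = (799, -73, -781.3).
Normal n = (Station 1→Station 2) × (Station 1→Station 3) = (-317069.3, 166327.4, -339793).
So ∂z/∂x = −n_x/n_z = −0.93312 and ∂z/∂y = −n_y/n_z = 0.48950.
Unit vector along 320° is (sin 320°, cos 320°) = (-0.6428, 0.7660).
Slope in that direction = a·(-0.6428) + b·(0.7660) = 0.97478.
Apparent dip = arctan|0.97478| = 44.27° (true dip is 46.5°, so apparent ≤ true as expected).

44.27°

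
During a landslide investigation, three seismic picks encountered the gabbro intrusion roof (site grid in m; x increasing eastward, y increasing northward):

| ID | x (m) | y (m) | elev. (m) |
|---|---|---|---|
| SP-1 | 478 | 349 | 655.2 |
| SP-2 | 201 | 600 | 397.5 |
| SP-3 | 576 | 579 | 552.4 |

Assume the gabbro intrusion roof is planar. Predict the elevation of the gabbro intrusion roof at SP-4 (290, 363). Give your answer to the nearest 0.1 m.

575.4 m

Two edge vectors: SP-1→SP-2 = (-277, 251, -257.7), SP-1→SP-3 = (98, 230, -102.8).
Normal n = (SP-1→SP-2) × (SP-1→SP-3) = (33468.2, -53730.2, -88308).
So ∂z/∂x = −n_x/n_z = 0.37899 and ∂z/∂y = −n_y/n_z = −0.60844.
Intercept c from SP-1: 655.2 − 181.16 + 212.35 = 686.39.
At (290, 363): z = 109.9 − 220.9 + 686.39 = 575.4 m.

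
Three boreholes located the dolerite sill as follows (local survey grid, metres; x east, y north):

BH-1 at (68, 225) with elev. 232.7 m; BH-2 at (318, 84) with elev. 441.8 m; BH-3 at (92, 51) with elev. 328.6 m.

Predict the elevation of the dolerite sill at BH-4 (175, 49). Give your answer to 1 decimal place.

Two edge vectors: BH-1→BH-2 = (250, -141, 209.1), BH-1→BH-3 = (24, -174, 95.9).
Normal n = (BH-1→BH-2) × (BH-1→BH-3) = (22861.5, -18956.6, -40116).
So ∂z/∂x = −n_x/n_z = 0.56988 and ∂z/∂y = −n_y/n_z = −0.47254.
Intercept c from BH-1: 232.7 − 38.75 + 106.32 = 300.27.
At (175, 49): z = 99.7 − 23.2 + 300.27 = 376.8 m.

376.8 m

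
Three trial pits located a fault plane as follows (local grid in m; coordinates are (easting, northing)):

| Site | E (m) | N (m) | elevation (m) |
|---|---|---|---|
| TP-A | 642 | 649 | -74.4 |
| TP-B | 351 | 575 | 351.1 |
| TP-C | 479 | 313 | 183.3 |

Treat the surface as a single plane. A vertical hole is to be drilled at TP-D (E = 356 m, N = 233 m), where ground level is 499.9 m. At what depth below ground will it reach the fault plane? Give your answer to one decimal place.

Let the plane be z = a·E + b·N + c.
TP-B−TP-A: −291a − 74b = 425.5;  TP-C−TP-A: −163a − 336b = 257.7.
Solving gives a = −1.44548, b = −0.06573.
Then c = -74.4 − a·642 − b·649 = 896.26.
At (356, 233): z_contact = −514.59 − 15.32 + 896.26 = 366.35 m.
Depth below ground = 499.9 − 366.35 = 133.5 m.

133.5 m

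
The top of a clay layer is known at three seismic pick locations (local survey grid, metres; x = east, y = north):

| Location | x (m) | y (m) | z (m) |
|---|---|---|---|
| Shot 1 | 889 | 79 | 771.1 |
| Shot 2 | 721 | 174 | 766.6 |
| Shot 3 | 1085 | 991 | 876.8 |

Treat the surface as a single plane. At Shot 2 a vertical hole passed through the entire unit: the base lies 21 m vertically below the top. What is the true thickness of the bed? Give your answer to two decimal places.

Two edge vectors: Shot 1→Shot 2 = (-168, 95, -4.5), Shot 1→Shot 3 = (196, 912, 105.7).
Normal n = (Shot 1→Shot 2) × (Shot 1→Shot 3) = (14145.5, 16875.6, -171836).
So ∂z/∂x = −n_x/n_z = 0.08232 and ∂z/∂y = −n_y/n_z = 0.09821.
|∇z| = √(a²+b²) = 0.12815, so dip δ = arctan(0.12815) = 7.30°.
True thickness = vertical thickness × cos δ = 21 × cos 7.30° = 20.83 m.

20.83 m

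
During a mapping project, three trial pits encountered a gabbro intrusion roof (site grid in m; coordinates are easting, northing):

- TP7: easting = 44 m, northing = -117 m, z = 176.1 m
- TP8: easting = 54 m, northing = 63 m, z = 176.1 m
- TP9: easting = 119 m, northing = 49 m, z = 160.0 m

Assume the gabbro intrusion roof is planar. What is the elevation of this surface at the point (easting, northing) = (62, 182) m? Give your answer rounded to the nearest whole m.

Two edge vectors: TP7→TP8 = (10, 180, 0), TP7→TP9 = (75, 166, -16.1).
Normal n = (TP7→TP8) × (TP7→TP9) = (-2898, 161, -11840).
So ∂z/∂easting = −n_x/n_z = −0.24476 and ∂z/∂northing = −n_y/n_z = 0.01360.
Intercept c from TP7: 176.1 + 10.77 + 1.59 = 188.46.
At (62, 182): z = −15.2 + 2.5 + 188.46 = 175.8 m.

176 m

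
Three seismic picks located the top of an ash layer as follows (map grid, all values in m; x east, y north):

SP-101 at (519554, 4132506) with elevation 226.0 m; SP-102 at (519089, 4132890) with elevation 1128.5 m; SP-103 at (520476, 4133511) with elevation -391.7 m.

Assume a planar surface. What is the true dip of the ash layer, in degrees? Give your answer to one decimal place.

57.1°

Two edge vectors: SP-101→SP-102 = (-465, 384, 902.5), SP-101→SP-103 = (922, 1005, -617.7).
Normal n = (SP-101→SP-102) × (SP-101→SP-103) = (-1144209.3, 544874.5, -821373).
So ∂z/∂x = −n_x/n_z = −1.39304 and ∂z/∂y = −n_y/n_z = 0.66337.
Gradient magnitude |∇z| = √(a² + b²) = √(1.94057 + 0.44006) = 1.54293.
True dip = arctan(1.54293) = 57.1°, dipping toward ESE (azimuth ≈ 115°).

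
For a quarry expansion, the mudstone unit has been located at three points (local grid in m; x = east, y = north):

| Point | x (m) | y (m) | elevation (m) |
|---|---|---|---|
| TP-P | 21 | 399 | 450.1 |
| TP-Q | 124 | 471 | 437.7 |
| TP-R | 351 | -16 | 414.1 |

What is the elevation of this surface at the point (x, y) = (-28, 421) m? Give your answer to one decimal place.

455.7 m

Let the plane be z = a·x + b·y + c.
TP-Q−TP-P: 103a + 72b = −12.4;  TP-R−TP-P: 330a − 415b = −36.
Solving gives a = −0.11635, b = −0.00577.
Then c = 450.1 − a·21 − b·399 = 454.85.
At (-28, 421): z = 3.3 − 2.4 + 454.85 = 455.7 m.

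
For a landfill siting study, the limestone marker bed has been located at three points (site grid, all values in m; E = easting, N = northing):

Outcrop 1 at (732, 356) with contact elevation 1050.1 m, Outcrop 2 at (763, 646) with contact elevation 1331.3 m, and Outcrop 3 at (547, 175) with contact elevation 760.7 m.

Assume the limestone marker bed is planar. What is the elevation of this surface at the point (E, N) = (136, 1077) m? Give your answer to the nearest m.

Let the plane be z = a·E + b·N + c.
Outcrop 2−Outcrop 1: 31a + 290b = 281.2;  Outcrop 3−Outcrop 1: −185a − 181b = −289.4.
Solving gives a = 0.68754, b = 0.89616.
Then c = 1050.1 − a·732 − b·356 = 227.79.
At (136, 1077): z = 93.5 + 965.2 + 227.79 = 1286.5 m.

1286 m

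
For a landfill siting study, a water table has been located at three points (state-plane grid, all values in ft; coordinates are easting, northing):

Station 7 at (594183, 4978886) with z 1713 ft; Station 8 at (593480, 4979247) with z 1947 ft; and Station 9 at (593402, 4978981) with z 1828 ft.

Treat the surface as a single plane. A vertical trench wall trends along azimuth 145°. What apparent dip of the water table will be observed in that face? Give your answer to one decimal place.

Two edge vectors: Station 7→Station 8 = (-703, 361, 234), Station 7→Station 9 = (-781, 95, 115).
Normal n = (Station 7→Station 8) × (Station 7→Station 9) = (19285, -101909, 215156).
So ∂z/∂easting = −n_x/n_z = −0.08963 and ∂z/∂northing = −n_y/n_z = 0.47365.
Unit vector along 145° is (sin 145°, cos 145°) = (0.5736, -0.8192).
Slope in that direction = a·(0.5736) + b·(-0.8192) = −0.43940.
Apparent dip = arctan|0.43940| = 23.7° (true dip is 25.7°, so apparent ≤ true as expected).

23.7°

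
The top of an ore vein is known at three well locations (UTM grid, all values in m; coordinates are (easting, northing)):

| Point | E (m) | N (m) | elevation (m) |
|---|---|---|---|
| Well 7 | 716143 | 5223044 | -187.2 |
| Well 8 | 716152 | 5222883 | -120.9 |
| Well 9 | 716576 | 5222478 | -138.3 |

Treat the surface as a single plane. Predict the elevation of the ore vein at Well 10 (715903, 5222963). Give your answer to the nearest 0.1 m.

Two edge vectors: Well 7→Well 8 = (9, -161, 66.3), Well 7→Well 9 = (433, -566, 48.9).
Normal n = (Well 7→Well 8) × (Well 7→Well 9) = (29652.9, 28267.8, 64619).
So ∂z/∂E = −n_x/n_z = −0.458888253 and ∂z/∂N = −n_y/n_z = −0.437453381.
Intercept c from Well 7: -187.2 + 328629.61 + 2284838.25 = 2613280.66.
At (715903, 5222963): z = −328519.5 − 2284802.8 + 2613280.66 = -41.6 m.

-41.6 m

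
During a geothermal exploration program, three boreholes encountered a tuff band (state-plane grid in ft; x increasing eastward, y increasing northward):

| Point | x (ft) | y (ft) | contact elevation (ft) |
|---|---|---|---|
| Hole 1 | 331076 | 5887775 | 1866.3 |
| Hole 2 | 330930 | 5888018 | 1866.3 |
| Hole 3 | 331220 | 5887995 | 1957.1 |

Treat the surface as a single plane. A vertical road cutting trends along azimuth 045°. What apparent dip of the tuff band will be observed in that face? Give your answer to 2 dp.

20.41°

Two edge vectors: Hole 1→Hole 2 = (-146, 243, 0), Hole 1→Hole 3 = (144, 220, 90.8).
Normal n = (Hole 1→Hole 2) × (Hole 1→Hole 3) = (22064.4, 13256.8, -67112).
So ∂z/∂x = −n_x/n_z = 0.32877 and ∂z/∂y = −n_y/n_z = 0.19753.
Unit vector along 045° is (sin 45°, cos 45°) = (0.7071, 0.7071).
Slope in that direction = a·(0.7071) + b·(0.7071) = 0.37215.
Apparent dip = arctan|0.37215| = 20.41° (true dip is 21.0°, so apparent ≤ true as expected).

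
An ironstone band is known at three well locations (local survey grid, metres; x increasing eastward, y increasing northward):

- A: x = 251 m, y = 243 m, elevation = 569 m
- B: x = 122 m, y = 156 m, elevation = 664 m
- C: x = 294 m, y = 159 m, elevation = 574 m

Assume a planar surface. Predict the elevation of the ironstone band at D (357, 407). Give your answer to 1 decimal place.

Let the plane be z = a·x + b·y + c.
B−A: −129a − 87b = 95;  C−A: 43a − 84b = 5.
Solving gives a = −0.51760, b = −0.32448.
Then c = 569 − a·251 − b·243 = 777.77.
At (357, 407): z = −184.8 − 132.1 + 777.77 = 460.9 m.

460.9 m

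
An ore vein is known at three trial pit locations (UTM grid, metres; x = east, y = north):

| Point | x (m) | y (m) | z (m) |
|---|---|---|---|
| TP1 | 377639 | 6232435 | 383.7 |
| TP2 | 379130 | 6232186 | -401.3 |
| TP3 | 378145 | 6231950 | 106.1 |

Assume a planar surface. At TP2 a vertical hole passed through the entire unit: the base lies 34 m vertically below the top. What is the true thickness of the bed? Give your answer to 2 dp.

Let the plane be z = a·x + b·y + c.
TP2−TP1: 1491a − 249b = −785;  TP3−TP1: 506a − 485b = −277.6.
Solving gives a = −0.52182, b = 0.02795.
|∇z| = √(a²+b²) = 0.52257, so dip δ = arctan(0.52257) = 27.59°.
True thickness = vertical thickness × cos δ = 34 × cos 27.59° = 30.13 m.

30.13 m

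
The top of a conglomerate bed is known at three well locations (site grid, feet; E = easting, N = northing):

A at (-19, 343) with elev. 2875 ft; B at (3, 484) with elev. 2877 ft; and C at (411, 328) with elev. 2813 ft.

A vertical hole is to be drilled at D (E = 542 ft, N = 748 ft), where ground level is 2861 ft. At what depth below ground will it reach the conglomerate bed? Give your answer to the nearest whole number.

51 ft

Two edge vectors: A→B = (22, 141, 2), A→C = (430, -15, -62).
Normal n = (A→B) × (A→C) = (-8712, 2224, -60960).
So ∂z/∂E = −n_x/n_z = −0.14291 and ∂z/∂N = −n_y/n_z = 0.03648.
Intercept c from A: 2875 − 2.72 − 12.51 = 2859.77.
At (542, 748): z_contact = −77.5 + 27.3 + 2859.77 = 2809.6 ft.
Depth below ground = 2861 − 2809.6 = 51 ft.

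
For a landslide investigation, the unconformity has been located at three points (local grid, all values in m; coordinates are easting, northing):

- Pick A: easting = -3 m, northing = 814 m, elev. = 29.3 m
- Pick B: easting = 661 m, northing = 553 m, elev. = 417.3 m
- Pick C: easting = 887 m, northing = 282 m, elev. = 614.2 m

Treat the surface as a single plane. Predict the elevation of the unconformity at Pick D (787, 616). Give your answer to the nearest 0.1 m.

450.9 m

Two edge vectors: Pick A→Pick B = (664, -261, 388), Pick A→Pick C = (890, -532, 584.9).
Normal n = (Pick A→Pick B) × (Pick A→Pick C) = (53757.1, -43053.6, -120958).
So ∂z/∂easting = −n_x/n_z = 0.44443 and ∂z/∂northing = −n_y/n_z = −0.35594.
Intercept c from Pick A: 29.3 + 1.33 + 289.73 = 320.37.
At (787, 616): z = 349.8 − 219.3 + 320.37 = 450.9 m.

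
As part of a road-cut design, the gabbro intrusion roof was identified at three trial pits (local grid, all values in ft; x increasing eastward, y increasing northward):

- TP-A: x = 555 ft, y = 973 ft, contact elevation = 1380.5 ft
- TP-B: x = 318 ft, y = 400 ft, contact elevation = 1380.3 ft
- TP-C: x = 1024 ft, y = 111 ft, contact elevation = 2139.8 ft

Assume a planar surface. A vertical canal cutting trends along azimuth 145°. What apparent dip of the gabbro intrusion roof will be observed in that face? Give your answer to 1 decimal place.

40.0°

Let the plane be z = a·x + b·y + c.
TP-B−TP-A: −237a − 573b = −0.2;  TP-C−TP-A: 469a − 862b = 759.3.
Solving gives a = 0.92013, b = −0.38023.
Unit vector along 145° is (sin 145°, cos 145°) = (0.5736, -0.8192).
Slope in that direction = a·(0.5736) + b·(-0.8192) = 0.83923.
Apparent dip = arctan|0.83923| = 40.0° (true dip is 44.9°, so apparent ≤ true as expected).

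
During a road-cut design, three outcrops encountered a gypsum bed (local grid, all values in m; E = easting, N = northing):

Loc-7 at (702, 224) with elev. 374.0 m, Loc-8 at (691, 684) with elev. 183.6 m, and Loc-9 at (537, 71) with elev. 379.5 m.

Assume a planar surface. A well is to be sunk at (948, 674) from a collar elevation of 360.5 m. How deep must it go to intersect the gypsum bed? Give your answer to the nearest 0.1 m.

84.7 m

Two edge vectors: Loc-7→Loc-8 = (-11, 460, -190.4), Loc-7→Loc-9 = (-165, -153, 5.5).
Normal n = (Loc-7→Loc-8) × (Loc-7→Loc-9) = (-26601.2, 31476.5, 77583).
So ∂z/∂E = −n_x/n_z = 0.34287 and ∂z/∂N = −n_y/n_z = −0.40571.
Intercept c from Loc-7: 374 − 240.70 + 90.88 = 224.18.
At (948, 674): z_contact = 325.04 − 273.45 + 224.18 = 275.78 m.
Depth below ground = 360.5 − 275.78 = 84.7 m.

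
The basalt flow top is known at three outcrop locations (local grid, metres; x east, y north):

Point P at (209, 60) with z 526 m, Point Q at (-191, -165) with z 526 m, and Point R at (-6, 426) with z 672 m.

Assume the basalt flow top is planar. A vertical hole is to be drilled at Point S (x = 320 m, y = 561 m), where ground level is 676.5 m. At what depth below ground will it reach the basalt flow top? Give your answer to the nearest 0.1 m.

Two edge vectors: Point P→Point Q = (-400, -225, 0), Point P→Point R = (-215, 366, 146).
Normal n = (Point P→Point Q) × (Point P→Point R) = (-32850, 58400, -194775).
So ∂z/∂x = −n_x/n_z = −0.16866 and ∂z/∂y = −n_y/n_z = 0.29983.
Intercept c from Point P: 526 + 35.25 − 17.99 = 543.26.
At (320, 561): z_contact = −53.97 + 168.21 + 543.26 = 657.50 m.
Depth below ground = 676.5 − 657.50 = 19.0 m.

19.0 m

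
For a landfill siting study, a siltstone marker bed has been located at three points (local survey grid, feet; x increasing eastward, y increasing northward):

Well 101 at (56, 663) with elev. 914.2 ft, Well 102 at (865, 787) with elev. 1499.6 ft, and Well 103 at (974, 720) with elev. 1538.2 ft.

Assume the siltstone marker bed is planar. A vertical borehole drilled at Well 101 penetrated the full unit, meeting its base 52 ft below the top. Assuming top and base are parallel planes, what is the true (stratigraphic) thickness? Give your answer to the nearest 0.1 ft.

Two edge vectors: Well 101→Well 102 = (809, 124, 585.4), Well 101→Well 103 = (918, 57, 624).
Normal n = (Well 101→Well 102) × (Well 101→Well 103) = (44008.2, 32581.2, -67719).
So ∂z/∂x = −n_x/n_z = 0.64986 and ∂z/∂y = −n_y/n_z = 0.48112.
|∇z| = √(a²+b²) = 0.80858, so dip δ = arctan(0.80858) = 38.96°.
True thickness = vertical thickness × cos δ = 52 × cos 38.96° = 40.4 ft.

40.4 ft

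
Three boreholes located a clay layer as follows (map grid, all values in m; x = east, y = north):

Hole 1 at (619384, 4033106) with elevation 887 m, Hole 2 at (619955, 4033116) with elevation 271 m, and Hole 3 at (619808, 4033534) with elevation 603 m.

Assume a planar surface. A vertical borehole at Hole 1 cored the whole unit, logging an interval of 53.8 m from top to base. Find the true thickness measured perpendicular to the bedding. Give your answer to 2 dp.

35.10 m

Let the plane be z = a·x + b·y + c.
Hole 2−Hole 1: 571a + 10b = −616;  Hole 3−Hole 1: 424a + 428b = −284.
Solving gives a = −1.08603, b = 0.41233.
|∇z| = √(a²+b²) = 1.16167, so dip δ = arctan(1.16167) = 49.28°.
True thickness = vertical thickness × cos δ = 53.8 × cos 49.28° = 35.10 m.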